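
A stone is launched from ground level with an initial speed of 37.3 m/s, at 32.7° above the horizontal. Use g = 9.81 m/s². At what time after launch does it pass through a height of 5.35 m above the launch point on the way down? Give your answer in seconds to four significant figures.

vₓ = 37.30 cos 32.7° = 31.39 m/s; v_y0 = 37.30 sin 32.7° = 20.15 m/s.
Set y = v_y0 t − ½ g t² = 5.35: 4.905 t² − 20.15 t + 5.35 = 0.
Quadratic formula: t = (20.15 ± √301.09) / 9.81 = (20.15 ± 17.35) / 9.81 → t = 0.2853 s or 3.823 s.
The descending-branch root is 3.823 s.

3.823 s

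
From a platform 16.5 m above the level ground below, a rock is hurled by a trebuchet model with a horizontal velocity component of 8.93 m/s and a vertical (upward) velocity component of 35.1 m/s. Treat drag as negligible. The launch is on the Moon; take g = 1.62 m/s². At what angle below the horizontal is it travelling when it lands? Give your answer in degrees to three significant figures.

The projectile lands when y = 16.5 + (35.10) t − ½·1.62·t² = 0. Positive root: t = (35.10 + √(35.10² + 2·1.62·16.5)) / 1.62 = (35.10 + 35.85) / 1.62 = 43.80 s.
At impact: v_y = v_y0 − g t = −35.85 m/s; vₓ = 8.930 m/s.
Angle below horizontal: arctan(|v_y|/vₓ) = arctan(35.85/8.930) = 76.01°.

76.0°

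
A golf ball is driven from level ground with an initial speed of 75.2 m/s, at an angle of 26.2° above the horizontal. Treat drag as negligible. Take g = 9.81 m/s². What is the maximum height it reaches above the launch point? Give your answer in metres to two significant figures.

Components: vₓ = 75.20 cos 26.2° = 67.47 m/s, v_y0 = 75.20 sin 26.2° = 33.20 m/s.
Peak height H = v_y0² / (2g) = 1102.3 / 19.62 = 56.18 m.

56 m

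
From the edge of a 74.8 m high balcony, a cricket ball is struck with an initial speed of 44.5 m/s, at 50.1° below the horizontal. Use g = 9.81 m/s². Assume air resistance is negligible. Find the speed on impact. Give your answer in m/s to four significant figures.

Horizontal component vₓ = 44.50 cos 50.1° = 28.54 m/s; vertical v_y0 = −34.14 m/s (downward).
With up positive and y = 0 at the ground: y(t) = 74.8 + (−34.14) t − 4.905 t². Setting y = 0 and taking the positive root: t = [−34.14 + √(34.14² + 2·9.81·74.8)] / 9.81 = (−34.14 + 51.31) / 9.81 = 1.751 s.
Vertical velocity at impact: v_y = v_y0 − g t = −34.14 − 9.81 × 1.751 = −51.31 m/s.
Speed: |v| = √(vₓ² + v_y²) = √(28.54² + 51.31²) = 58.72 m/s.

58.72 m/s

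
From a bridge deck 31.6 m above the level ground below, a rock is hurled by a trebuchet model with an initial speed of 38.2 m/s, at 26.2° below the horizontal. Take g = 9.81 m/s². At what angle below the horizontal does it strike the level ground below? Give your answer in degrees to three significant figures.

41.3°

Components: vₓ = 38.20 cos 26.2° = 34.28 m/s, v_y0 = −16.87 m/s (downward).
With up positive and y = 0 at the ground: y(t) = 31.6 + (−16.87) t − 4.905 t². Setting y = 0 and taking the positive root: t = [−16.87 + √(16.87² + 2·9.81·31.6)] / 9.81 = (−16.87 + 30.07) / 9.81 = 1.346 s.
At impact: v_y = v_y0 − g t = −30.07 m/s; vₓ = 34.28 m/s.
Angle below horizontal: arctan(|v_y|/vₓ) = arctan(30.07/34.28) = 41.26°.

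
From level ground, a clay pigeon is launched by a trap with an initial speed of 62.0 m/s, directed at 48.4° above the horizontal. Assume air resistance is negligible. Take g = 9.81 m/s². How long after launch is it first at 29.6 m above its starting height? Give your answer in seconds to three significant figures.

0.689 s

vₓ = 62.00 cos 48.4° = 41.16 m/s; v_y0 = 62.00 sin 48.4° = 46.36 m/s.
Set y = v_y0 t − ½ g t² = 29.6: 4.905 t² − 46.36 t + 29.6 = 0.
Quadratic formula: t = (46.36 ± √1568.8) / 9.81 = (46.36 ± 39.61) / 9.81 → t = 0.6886 s or 8.764 s.
The first (ascending) time is 0.6886 s.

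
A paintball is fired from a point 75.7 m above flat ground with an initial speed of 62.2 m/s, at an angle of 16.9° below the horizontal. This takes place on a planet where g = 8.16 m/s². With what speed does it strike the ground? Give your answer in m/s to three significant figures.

Components: vₓ = 62.20 cos 16.9° = 59.51 m/s, v_y0 = −18.08 m/s (downward).
With up positive and y = 0 at the ground: y(t) = 75.7 + (−18.08) t − 4.080 t². Setting y = 0 and taking the positive root: t = [−18.08 + √(18.08² + 2·8.16·75.7)] / 8.16 = (−18.08 + 39.53) / 8.16 = 2.628 s.
Vertical velocity at impact: v_y = v_y0 − g t = −18.08 − 8.16 × 2.628 = −39.53 m/s.
Speed: |v| = √(vₓ² + v_y²) = √(59.51² + 39.53²) = 71.44 m/s.

71.4 m/s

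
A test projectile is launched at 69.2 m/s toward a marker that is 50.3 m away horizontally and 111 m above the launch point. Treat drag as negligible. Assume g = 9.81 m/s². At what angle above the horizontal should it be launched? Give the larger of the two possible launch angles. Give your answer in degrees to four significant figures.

Trajectory: y = x tanθ − g x² (1 + tan²θ)/(2v₀²). With x = 50.3, y = 111, v₀ = 69.2, g = 9.81:
2.592 tan²θ − 50.3 tanθ + (113.6) = 0.
tanθ = [50.3 ± √(50.3² − 4 × 2.592 × (113.6))] / (2 × 2.592) = (50.3 ± 36.78) / 5.183, giving tanθ = 2.609 or 16.80.
θ = 69.03° or 86.59°; the larger is 86.59°.

86.59°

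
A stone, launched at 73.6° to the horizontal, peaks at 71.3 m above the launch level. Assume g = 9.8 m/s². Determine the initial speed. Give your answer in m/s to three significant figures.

At the peak v_y = 0, so v_y0 = √(2gH) = √(2 × 9.80 × 71.3) = 37.38 m/s.
v_y0 = v₀ sin θ ⇒ v₀ = 37.38 / sin 73.6° = 38.97 m/s.

39.0 m/s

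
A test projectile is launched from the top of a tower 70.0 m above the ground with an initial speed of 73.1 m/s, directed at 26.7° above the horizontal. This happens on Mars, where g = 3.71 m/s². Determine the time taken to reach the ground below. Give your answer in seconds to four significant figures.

Horizontal component vₓ = 73.10 cos 26.7° = 65.31 m/s; vertical v_y0 = 73.10 sin 26.7° = 32.85 m/s.
The projectile lands when y = 70.0 + (32.85) t − ½·3.71·t² = 0. Positive root: t = (32.85 + √(32.85² + 2·3.71·70.0)) / 3.71 = (32.85 + 39.98) / 3.71 = 19.63 s.

19.63 s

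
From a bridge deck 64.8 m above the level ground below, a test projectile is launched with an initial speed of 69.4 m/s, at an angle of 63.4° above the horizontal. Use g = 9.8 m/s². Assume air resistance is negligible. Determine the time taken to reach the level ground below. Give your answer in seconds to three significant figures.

Resolve: vₓ = 69.40 cos 63.4° = 31.07 m/s and v_y0 = 69.40 sin 63.4° = 62.05 m/s.
Vertical motion (up positive, ground at y = 0): 4.900 t² − (62.05) t − 64.8 = 0, so t = (62.05 + √(62.05² + 2·9.80·64.8)) / 9.80 = (62.05 + 71.56) / 9.80 = 13.63 s.

13.6 s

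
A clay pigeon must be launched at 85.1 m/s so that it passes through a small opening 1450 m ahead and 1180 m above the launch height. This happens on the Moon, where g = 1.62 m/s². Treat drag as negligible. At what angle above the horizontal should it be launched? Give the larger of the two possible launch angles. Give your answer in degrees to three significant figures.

Trajectory: y = x tanθ − g x² (1 + tan²θ)/(2v₀²). With x = 1450, y = 1180, v₀ = 85.1, g = 1.62:
235.2 tan²θ − 1450 tanθ + (1415) = 0.
tanθ = [1450 ± √(1450² − 4 × 235.2 × (1415))] / (2 × 235.2) = (1450 ± 878.3) / 470.3, giving tanθ = 1.216 or 4.950.
θ = 50.56° or 78.58°; the larger is 78.58°.

78.6°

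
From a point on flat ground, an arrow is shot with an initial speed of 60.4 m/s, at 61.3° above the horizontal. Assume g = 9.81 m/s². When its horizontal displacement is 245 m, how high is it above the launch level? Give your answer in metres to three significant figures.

97.5 m

vₓ = 60.40 cos 61.3° = 29.01 m/s; v_y0 = 60.40 sin 61.3° = 52.98 m/s.
Time to reach x = 245 m: t = x/vₓ = 245/29.01 = 8.447 s.
Height: y = v_y0 t − ½ g t² = 52.98 × 8.447 − 4.905 × 8.447² = 447.5 − 350.0 = 97.55 m.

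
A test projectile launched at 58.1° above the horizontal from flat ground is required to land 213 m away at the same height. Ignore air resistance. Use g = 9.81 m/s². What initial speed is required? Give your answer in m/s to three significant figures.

48.3 m/s

Level-ground range: R = v₀² sin(2θ)/g, so v₀ = √(gR / sin 2θ).
v₀ = √(9.81 × 213 / sin 116.2°) = √(2090 / 0.8973) = √2328.8 = 48.26 m/s.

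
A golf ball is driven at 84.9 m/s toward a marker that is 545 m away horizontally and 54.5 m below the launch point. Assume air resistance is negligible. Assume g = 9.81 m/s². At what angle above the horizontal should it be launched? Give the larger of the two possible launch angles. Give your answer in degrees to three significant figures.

67.3°

Trajectory: y = x tanθ − g x² (1 + tan²θ)/(2v₀²). With x = 545, y = −54.5, v₀ = 84.9, g = 9.81:
202.1 tan²θ − 545 tanθ + (147.6) = 0.
tanθ = [545 ± √(545² − 4 × 202.1 × (147.6))] / (2 × 202.1) = (545 ± 421.5) / 404.2, giving tanθ = 0.3055 or 2.391.
θ = 16.99° or 67.30°; the larger is 67.30°.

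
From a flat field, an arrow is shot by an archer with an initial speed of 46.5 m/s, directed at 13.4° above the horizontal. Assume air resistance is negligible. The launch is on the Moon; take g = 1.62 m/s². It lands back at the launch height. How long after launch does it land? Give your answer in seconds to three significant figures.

13.3 s

Components: vₓ = 46.50 cos 13.4° = 45.23 m/s, v_y0 = 46.50 sin 13.4° = 10.78 m/s.
Landing at launch height ⇒ T = 2 v_y0 / g = 2 × 10.78 / 1.62 = 13.30 s.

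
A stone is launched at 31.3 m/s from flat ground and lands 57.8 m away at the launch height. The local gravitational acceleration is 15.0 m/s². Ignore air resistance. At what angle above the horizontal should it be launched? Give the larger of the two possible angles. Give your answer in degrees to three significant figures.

58.9°

From R = (v₀²/g) sin 2θ: sin 2θ = 15.0 × 57.8 / 979.69 = 0.8850.
2θ = 62.25° or 180° − 62.25° = 117.8°, so θ = 31.12° or 58.88°.
The larger angle is 58.88°.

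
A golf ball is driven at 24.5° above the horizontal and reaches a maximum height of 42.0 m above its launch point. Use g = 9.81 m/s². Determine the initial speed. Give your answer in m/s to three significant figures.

69.2 m/s

At the peak v_y = 0, so v_y0 = √(2gH) = √(2 × 9.81 × 42.0) = 28.71 m/s.
v_y0 = v₀ sin θ ⇒ v₀ = 28.71 / sin 24.5° = 69.22 m/s.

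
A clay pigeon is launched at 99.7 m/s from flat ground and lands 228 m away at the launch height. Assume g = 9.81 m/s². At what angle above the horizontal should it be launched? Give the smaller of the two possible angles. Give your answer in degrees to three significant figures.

Level-ground range R = v₀² sin(2θ)/g ⇒ sin(2θ) = gR/v₀² = 9.81 × 228 / 99.7² = 0.2250.
2θ = 13.00° or 180° − 13.00° = 167.0°, so θ = 6.502° or 83.50°.
The smaller angle is 6.502°.

6.50°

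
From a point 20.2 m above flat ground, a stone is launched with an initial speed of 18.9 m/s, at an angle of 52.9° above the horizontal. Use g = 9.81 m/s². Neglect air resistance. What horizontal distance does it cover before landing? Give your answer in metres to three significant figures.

Horizontal component vₓ = 18.90 cos 52.9° = 11.40 m/s; vertical v_y0 = 18.90 sin 52.9° = 15.07 m/s.
Vertical motion (up positive, ground at y = 0): 4.905 t² − (15.07) t − 20.2 = 0, so t = (15.07 + √(15.07² + 2·9.81·20.2)) / 9.81 = (15.07 + 24.97) / 9.81 = 4.082 s.
Horizontal distance: R = vₓ t = 11.40 × 4.082 = 46.54 m.

46.5 m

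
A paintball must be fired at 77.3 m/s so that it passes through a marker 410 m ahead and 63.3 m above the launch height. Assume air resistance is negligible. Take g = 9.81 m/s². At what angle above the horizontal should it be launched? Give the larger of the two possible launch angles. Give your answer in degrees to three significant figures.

67.0°

Trajectory: y = x tanθ − g x² (1 + tan²θ)/(2v₀²). With x = 410, y = 63.3, v₀ = 77.3, g = 9.81:
138.0 tan²θ − 410 tanθ + (201.3) = 0.
tanθ = [410 ± √(410² − 4 × 138.0 × (201.3))] / (2 × 138.0) = (410 ± 238.7) / 276.0, giving tanθ = 0.6206 or 2.351.
θ = 31.82° or 66.95°; the larger is 66.95°.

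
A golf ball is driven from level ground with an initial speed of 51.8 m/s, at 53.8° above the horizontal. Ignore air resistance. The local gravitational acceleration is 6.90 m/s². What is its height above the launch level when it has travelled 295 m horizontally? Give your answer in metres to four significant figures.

82.29 m

Horizontal component vₓ = 51.80 cos 53.8° = 30.59 m/s; vertical v_y0 = 51.80 sin 53.8° = 41.80 m/s.
At x = 295 m, t = x/vₓ = 295/30.59 = 9.643 s.
Height: y = v_y0 t − ½ g t² = 41.80 × 9.643 − 3.450 × 9.643² = 403.1 − 320.8 = 82.29 m.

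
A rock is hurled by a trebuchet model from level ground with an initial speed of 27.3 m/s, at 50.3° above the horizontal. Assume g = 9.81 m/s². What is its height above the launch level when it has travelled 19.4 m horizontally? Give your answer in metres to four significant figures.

vₓ = 27.30 cos 50.3° = 17.44 m/s; v_y0 = 27.30 sin 50.3° = 21.00 m/s.
x = vₓ t ⇒ t = 19.4/17.44 = 1.112 s.
Height: y = v_y0 t − ½ g t² = 21.00 × 1.112 − 4.905 × 1.112² = 23.37 − 6.071 = 17.30 m.

17.30 m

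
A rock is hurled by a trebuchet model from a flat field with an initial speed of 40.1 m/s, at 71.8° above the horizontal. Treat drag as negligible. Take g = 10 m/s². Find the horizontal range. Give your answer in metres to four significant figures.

Resolve: vₓ = 40.10 cos 71.8° = 12.52 m/s and v_y0 = 40.10 sin 71.8° = 38.09 m/s.
Flight time T = 2 v_y0 / g = 7.619 s.
Range: R = vₓ T = 12.52 × 7.619 = 95.42 m.

95.42 m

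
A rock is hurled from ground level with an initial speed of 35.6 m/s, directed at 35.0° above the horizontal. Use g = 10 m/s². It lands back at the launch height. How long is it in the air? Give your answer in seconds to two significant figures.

Resolve: vₓ = 35.60 cos 35.0° = 29.16 m/s and v_y0 = 35.60 sin 35.0° = 20.42 m/s.
It returns to y = 0 when t = 2 v_y0 / g = 2(20.42)/10.0 = 4.084 s.

4.1 s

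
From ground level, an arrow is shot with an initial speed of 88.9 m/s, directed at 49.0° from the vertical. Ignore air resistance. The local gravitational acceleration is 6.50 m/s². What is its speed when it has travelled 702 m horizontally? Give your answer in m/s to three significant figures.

Resolve: vₓ = 88.90 sin 49.0° = 67.09 m/s and v_y0 = 88.90 cos 49.0° = 58.32 m/s.
x = vₓ t ⇒ t = 702/67.09 = 10.46 s.
Vertical velocity there: v_y = v_y0 − g t = 58.32 − 6.50 × 10.46 = −9.686 m/s.
Speed: √(vₓ² + v_y²) = √(67.09² + 9.686²) = 67.79 m/s.

67.8 m/s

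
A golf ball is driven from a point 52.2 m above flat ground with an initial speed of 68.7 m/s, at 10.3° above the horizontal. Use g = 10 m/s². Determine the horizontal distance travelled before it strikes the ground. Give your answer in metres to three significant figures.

317 m

Horizontal component vₓ = 68.70 cos 10.3° = 67.59 m/s; vertical v_y0 = 68.70 sin 10.3° = 12.28 m/s.
The projectile lands when y = 52.2 + (12.28) t − ½·10.0·t² = 0. Positive root: t = (12.28 + √(12.28² + 2·10.0·52.2)) / 10.0 = (12.28 + 34.57) / 10.0 = 4.685 s.
Horizontal distance: R = vₓ t = 67.59 × 4.685 = 316.7 m.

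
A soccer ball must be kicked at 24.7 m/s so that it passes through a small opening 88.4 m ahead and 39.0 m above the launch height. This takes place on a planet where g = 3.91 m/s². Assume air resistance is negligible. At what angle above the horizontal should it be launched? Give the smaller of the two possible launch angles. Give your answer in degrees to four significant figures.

Trajectory: y = x tanθ − g x² (1 + tan²θ)/(2v₀²). With x = 88.4, y = 39.0, v₀ = 24.7, g = 3.91:
25.04 tan²θ − 88.4 tanθ + (64.04) = 0.
tanθ = [88.4 ± √(88.4² − 4 × 25.04 × (64.04))] / (2 × 25.04) = (88.4 ± 37.41) / 50.08, giving tanθ = 1.018 or 2.512.
θ = 45.51° or 68.29°; the smaller is 45.51°.

45.51°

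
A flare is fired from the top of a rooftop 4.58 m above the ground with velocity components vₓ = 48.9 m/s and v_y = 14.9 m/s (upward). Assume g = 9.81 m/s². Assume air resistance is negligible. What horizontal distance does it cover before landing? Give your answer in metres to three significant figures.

162 m

With up positive and y = 0 at the ground: y(t) = 4.58 + (14.90) t − 4.905 t². Setting y = 0 and taking the positive root: t = [14.90 + √(14.90² + 2·9.81·4.58)] / 9.81 = (14.90 + 17.66) / 9.81 = 3.319 s.
Horizontal distance: R = vₓ t = 48.90 × 3.319 = 162.3 m.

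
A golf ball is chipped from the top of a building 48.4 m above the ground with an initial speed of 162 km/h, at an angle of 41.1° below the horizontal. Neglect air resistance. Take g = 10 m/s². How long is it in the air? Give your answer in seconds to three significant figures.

Convert: 162 km/h = 162/3.6 = 45.00 m/s.
Resolve: vₓ = 45.00 cos 41.1° = 33.91 m/s and v_y0 = −29.58 m/s (downward).
Vertical motion (up positive, ground at y = 0): 5.000 t² − (−29.58) t − 48.4 = 0, so t = (−29.58 + √(29.58² + 2·10.0·48.4)) / 10.0 = (−29.58 + 42.93) / 10.0 = 1.335 s.

1.33 s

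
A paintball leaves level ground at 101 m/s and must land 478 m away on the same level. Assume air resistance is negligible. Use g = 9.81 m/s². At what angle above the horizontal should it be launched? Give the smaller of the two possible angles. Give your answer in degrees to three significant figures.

From R = (v₀²/g) sin 2θ: sin 2θ = 9.81 × 478 / 10201 = 0.4597.
2θ = 27.37° or 180° − 27.37° = 152.6°, so θ = 13.68° or 76.32°.
The smaller angle is 13.68°.

13.7°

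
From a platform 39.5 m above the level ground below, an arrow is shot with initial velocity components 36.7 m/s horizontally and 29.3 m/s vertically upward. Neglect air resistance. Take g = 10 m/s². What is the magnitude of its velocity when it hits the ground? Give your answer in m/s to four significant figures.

54.73 m/s

The projectile lands when y = 39.5 + (29.30) t − ½·10.0·t² = 0. Positive root: t = (29.30 + √(29.30² + 2·10.0·39.5)) / 10.0 = (29.30 + 40.60) / 10.0 = 6.990 s.
Vertical velocity at impact: v_y = v_y0 − g t = 29.30 − 10.0 × 6.990 = −40.60 m/s.
Speed: |v| = √(vₓ² + v_y²) = √(36.70² + 40.60²) = 54.73 m/s.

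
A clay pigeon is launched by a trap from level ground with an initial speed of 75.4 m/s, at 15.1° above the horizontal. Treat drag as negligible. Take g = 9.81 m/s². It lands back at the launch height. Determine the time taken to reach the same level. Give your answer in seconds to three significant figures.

vₓ = 75.40 cos 15.1° = 72.80 m/s; v_y0 = 75.40 sin 15.1° = 19.64 m/s.
It returns to y = 0 when t = 2 v_y0 / g = 2(19.64)/9.81 = 4.004 s.

4.00 s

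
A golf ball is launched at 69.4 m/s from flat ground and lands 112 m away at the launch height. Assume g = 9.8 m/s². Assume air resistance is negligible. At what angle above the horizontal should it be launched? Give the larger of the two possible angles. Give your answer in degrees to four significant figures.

R = v₀² sin 2θ / g gives sin 2θ = gR/v₀² = 9.80·112/69.4² = 0.2279.
2θ = 13.17° or 180° − 13.17° = 166.8°, so θ = 6.586° or 83.41°.
The larger angle is 83.41°.

83.41°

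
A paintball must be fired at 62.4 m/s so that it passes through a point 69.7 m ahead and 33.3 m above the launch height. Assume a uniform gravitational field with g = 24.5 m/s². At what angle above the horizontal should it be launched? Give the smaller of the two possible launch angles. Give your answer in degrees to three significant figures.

Trajectory: y = x tanθ − g x² (1 + tan²θ)/(2v₀²). With x = 69.7, y = 33.3, v₀ = 62.4, g = 24.5:
15.28 tan²θ − 69.7 tanθ + (48.58) = 0.
tanθ = [69.7 ± √(69.7² − 4 × 15.28 × (48.58))] / (2 × 15.28) = (69.7 ± 43.45) / 30.57, giving tanθ = 0.8588 or 3.702.
θ = 40.65° or 74.88°; the smaller is 40.65°.

40.7°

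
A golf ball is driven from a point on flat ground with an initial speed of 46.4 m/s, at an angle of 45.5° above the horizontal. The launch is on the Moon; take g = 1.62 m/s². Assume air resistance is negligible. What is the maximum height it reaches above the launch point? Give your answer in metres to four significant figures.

vₓ = 46.40 cos 45.5° = 32.52 m/s; v_y0 = 46.40 sin 45.5° = 33.09 m/s.
At the apex v_y = 0, so H = v_y0²/(2g) = 33.09²/3.240 = 338.0 m.

338.0 m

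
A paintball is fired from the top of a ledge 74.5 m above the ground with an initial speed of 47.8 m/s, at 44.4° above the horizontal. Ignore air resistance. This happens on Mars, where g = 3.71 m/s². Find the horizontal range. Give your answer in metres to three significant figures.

684 m

Components: vₓ = 47.80 cos 44.4° = 34.15 m/s, v_y0 = 47.80 sin 44.4° = 33.44 m/s.
With up positive and y = 0 at the ground: y(t) = 74.5 + (33.44) t − 1.855 t². Setting y = 0 and taking the positive root: t = [33.44 + √(33.44² + 2·3.71·74.5)] / 3.71 = (33.44 + 40.88) / 3.71 = 20.03 s.
Horizontal distance: R = vₓ t = 34.15 × 20.03 = 684.2 m.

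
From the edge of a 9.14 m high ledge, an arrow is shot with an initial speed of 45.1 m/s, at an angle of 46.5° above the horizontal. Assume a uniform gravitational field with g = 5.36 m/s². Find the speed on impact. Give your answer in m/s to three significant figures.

46.2 m/s

Resolve: vₓ = 45.10 cos 46.5° = 31.04 m/s and v_y0 = 45.10 sin 46.5° = 32.71 m/s.
With up positive and y = 0 at the ground: y(t) = 9.14 + (32.71) t − 2.680 t². Setting y = 0 and taking the positive root: t = [32.71 + √(32.71² + 2·5.36·9.14)] / 5.36 = (32.71 + 34.18) / 5.36 = 12.48 s.
Vertical velocity at impact: v_y = v_y0 − g t = 32.71 − 5.36 × 12.48 = −34.18 m/s.
Speed: |v| = √(vₓ² + v_y²) = √(31.04² + 34.18²) = 46.17 m/s.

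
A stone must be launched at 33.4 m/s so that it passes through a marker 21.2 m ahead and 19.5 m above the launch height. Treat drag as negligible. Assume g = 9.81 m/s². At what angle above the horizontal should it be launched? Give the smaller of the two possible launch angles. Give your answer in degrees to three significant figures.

48.6°

Trajectory: y = x tanθ − g x² (1 + tan²θ)/(2v₀²). With x = 21.2, y = 19.5, v₀ = 33.4, g = 9.81:
1.976 tan²θ − 21.2 tanθ + (21.48) = 0.
tanθ = [21.2 ± √(21.2² − 4 × 1.976 × (21.48))] / (2 × 1.976) = (21.2 ± 16.72) / 3.952, giving tanθ = 1.133 or 9.595.
θ = 48.56° or 84.05°; the smaller is 48.56°.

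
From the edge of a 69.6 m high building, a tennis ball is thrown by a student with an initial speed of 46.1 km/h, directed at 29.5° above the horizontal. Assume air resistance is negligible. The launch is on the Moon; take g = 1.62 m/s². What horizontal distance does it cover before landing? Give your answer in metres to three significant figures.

Convert: 46.1 km/h = 46.1/3.6 = 12.81 m/s.
Components: vₓ = 12.81 cos 29.5° = 11.15 m/s, v_y0 = 12.81 sin 29.5° = 6.306 m/s.
With up positive and y = 0 at the ground: y(t) = 69.6 + (6.306) t − 0.8100 t². Setting y = 0 and taking the positive root: t = [6.306 + √(6.306² + 2·1.62·69.6)] / 1.62 = (6.306 + 16.29) / 1.62 = 13.95 s.
Horizontal distance: R = vₓ t = 11.15 × 13.95 = 155.4 m.

155 m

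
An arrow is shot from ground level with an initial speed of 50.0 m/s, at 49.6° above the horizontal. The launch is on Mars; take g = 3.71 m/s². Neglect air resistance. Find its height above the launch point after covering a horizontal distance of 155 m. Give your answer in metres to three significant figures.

vₓ = 50.00 cos 49.6° = 32.41 m/s; v_y0 = 50.00 sin 49.6° = 38.08 m/s.
x = vₓ t ⇒ t = 155/32.41 = 4.783 s.
Height: y = v_y0 t − ½ g t² = 38.08 × 4.783 − 1.855 × 4.783² = 182.1 − 42.44 = 139.7 m.

140 m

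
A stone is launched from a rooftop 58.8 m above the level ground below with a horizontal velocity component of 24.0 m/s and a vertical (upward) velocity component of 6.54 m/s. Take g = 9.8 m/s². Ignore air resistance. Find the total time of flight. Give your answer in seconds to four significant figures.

4.195 s

Vertical motion (up positive, ground at y = 0): 4.900 t² − (6.540) t − 58.8 = 0, so t = (6.540 + √(6.540² + 2·9.80·58.8)) / 9.80 = (6.540 + 34.57) / 9.80 = 4.195 s.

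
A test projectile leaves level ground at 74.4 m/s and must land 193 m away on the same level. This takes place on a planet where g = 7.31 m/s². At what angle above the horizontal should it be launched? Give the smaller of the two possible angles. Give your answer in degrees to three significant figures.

Level-ground range R = v₀² sin(2θ)/g ⇒ sin(2θ) = gR/v₀² = 7.31 × 193 / 74.4² = 0.2549.
2θ = 14.77° or 180° − 14.77° = 165.2°, so θ = 7.383° or 82.62°.
The smaller angle is 7.383°.

7.38°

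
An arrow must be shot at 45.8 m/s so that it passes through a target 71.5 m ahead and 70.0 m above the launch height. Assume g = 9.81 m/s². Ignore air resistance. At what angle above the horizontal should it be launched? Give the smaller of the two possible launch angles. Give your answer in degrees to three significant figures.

57.1°

Trajectory: y = x tanθ − g x² (1 + tan²θ)/(2v₀²). With x = 71.5, y = 70.0, v₀ = 45.8, g = 9.81:
11.95 tan²θ − 71.5 tanθ + (81.95) = 0.
tanθ = [71.5 ± √(71.5² − 4 × 11.95 × (81.95))] / (2 × 11.95) = (71.5 ± 34.55) / 23.91, giving tanθ = 1.546 or 4.436.
θ = 57.10° or 77.29°; the smaller is 57.10°.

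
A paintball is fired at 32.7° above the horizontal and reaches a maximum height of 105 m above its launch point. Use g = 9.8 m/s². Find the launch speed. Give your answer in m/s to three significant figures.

At the peak v_y = 0, so v_y0 = √(2gH) = √(2 × 9.80 × 105) = 45.37 m/s.
v_y0 = v₀ sin θ ⇒ v₀ = 45.37 / sin 32.7° = 83.97 m/s.

84.0 m/s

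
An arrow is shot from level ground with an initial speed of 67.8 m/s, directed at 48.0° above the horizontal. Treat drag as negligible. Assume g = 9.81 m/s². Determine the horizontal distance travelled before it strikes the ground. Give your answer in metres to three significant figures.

466 m

Horizontal component vₓ = 67.80 cos 48.0° = 45.37 m/s; vertical v_y0 = 67.80 sin 48.0° = 50.39 m/s.
Flight time T = 2 v_y0 / g = 10.27 s.
Horizontal distance R = vₓ T = 45.37 × 10.27 = 466.0 m.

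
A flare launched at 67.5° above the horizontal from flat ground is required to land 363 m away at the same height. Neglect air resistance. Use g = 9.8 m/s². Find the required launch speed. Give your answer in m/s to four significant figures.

70.93 m/s

On level ground R = v₀² sin 2θ / g ⇒ v₀ = √(gR / sin 2θ).
v₀ = √(9.80 × 363 / sin 135.0°) = √(3557 / 0.7071) = √5030.9 = 70.93 m/s.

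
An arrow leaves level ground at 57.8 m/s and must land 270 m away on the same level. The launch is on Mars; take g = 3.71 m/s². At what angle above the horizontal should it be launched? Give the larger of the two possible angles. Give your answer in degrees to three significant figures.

From R = (v₀²/g) sin 2θ: sin 2θ = 3.71 × 270 / 3340.8 = 0.2998.
2θ = 17.45° or 180° − 17.45° = 162.6°, so θ = 8.724° or 81.28°.
The larger angle is 81.28°.

81.3°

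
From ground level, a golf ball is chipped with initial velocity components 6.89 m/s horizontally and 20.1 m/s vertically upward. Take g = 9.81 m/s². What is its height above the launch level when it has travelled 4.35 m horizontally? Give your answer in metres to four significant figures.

x = vₓ t ⇒ t = 4.35/6.890 = 0.6313 s.
Height: y = v_y0 t − ½ g t² = 20.10 × 0.6313 − 4.905 × 0.6313² = 12.69 − 1.955 = 10.73 m.

10.73 m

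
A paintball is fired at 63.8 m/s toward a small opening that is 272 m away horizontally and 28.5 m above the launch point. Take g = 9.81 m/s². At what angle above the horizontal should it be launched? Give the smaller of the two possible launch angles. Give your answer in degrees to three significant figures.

27.6°

Trajectory: y = x tanθ − g x² (1 + tan²θ)/(2v₀²). With x = 272, y = 28.5, v₀ = 63.8, g = 9.81:
89.15 tan²θ − 272 tanθ + (117.7) = 0.
tanθ = [272 ± √(272² − 4 × 89.15 × (117.7))] / (2 × 89.15) = (272 ± 179.0) / 178.3, giving tanθ = 0.5218 or 2.529.
θ = 27.55° or 68.43°; the smaller is 27.55°.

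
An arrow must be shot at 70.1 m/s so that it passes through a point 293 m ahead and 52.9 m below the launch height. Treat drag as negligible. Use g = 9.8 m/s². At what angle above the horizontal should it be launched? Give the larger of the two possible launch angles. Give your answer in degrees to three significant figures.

Trajectory: y = x tanθ − g x² (1 + tan²θ)/(2v₀²). With x = 293, y = −52.9, v₀ = 70.1, g = 9.80:
85.60 tan²θ − 293 tanθ + (32.70) = 0.
tanθ = [293 ± √(293² − 4 × 85.60 × (32.70))] / (2 × 85.60) = (293 ± 273.2) / 171.2, giving tanθ = 0.1155 or 3.307.
θ = 6.589° or 73.18°; the larger is 73.18°.

73.2°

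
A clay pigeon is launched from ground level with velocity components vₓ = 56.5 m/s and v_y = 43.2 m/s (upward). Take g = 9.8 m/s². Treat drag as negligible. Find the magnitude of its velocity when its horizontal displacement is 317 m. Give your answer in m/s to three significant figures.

57.7 m/s

Time to reach x = 317 m: t = x/vₓ = 317/56.50 = 5.611 s.
Vertical velocity there: v_y = v_y0 − g t = 43.20 − 9.80 × 5.611 = −11.78 m/s.
Speed: √(vₓ² + v_y²) = √(56.50² + 11.78²) = 57.72 m/s.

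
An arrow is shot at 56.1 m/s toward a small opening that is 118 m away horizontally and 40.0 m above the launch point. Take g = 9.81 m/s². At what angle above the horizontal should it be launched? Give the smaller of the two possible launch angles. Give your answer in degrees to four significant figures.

30.37°

Trajectory: y = x tanθ − g x² (1 + tan²θ)/(2v₀²). With x = 118, y = 40.0, v₀ = 56.1, g = 9.81:
21.70 tan²θ − 118 tanθ + (61.70) = 0.
tanθ = [118 ± √(118² − 4 × 21.70 × (61.70))] / (2 × 21.70) = (118 ± 92.56) / 43.40, giving tanθ = 0.5861 or 4.852.
θ = 30.37° or 78.35°; the smaller is 30.37°.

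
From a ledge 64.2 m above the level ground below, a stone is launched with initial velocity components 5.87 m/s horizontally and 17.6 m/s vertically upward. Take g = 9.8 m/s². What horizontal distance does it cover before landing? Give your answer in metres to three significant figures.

Vertical motion (up positive, ground at y = 0): 4.900 t² − (17.60) t − 64.2 = 0, so t = (17.60 + √(17.60² + 2·9.80·64.2)) / 9.80 = (17.60 + 39.60) / 9.80 = 5.837 s.
Horizontal distance: R = vₓ t = 5.870 × 5.837 = 34.26 m.

34.3 m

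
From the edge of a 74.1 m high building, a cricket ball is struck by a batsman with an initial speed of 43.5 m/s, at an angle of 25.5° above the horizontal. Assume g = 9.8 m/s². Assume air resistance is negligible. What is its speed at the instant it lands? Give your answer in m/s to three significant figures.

57.8 m/s

Components: vₓ = 43.50 cos 25.5° = 39.26 m/s, v_y0 = 43.50 sin 25.5° = 18.73 m/s.
Vertical motion (up positive, ground at y = 0): 4.900 t² − (18.73) t − 74.1 = 0, so t = (18.73 + √(18.73² + 2·9.80·74.1)) / 9.80 = (18.73 + 42.46) / 9.80 = 6.244 s.
Vertical velocity at impact: v_y = v_y0 − g t = 18.73 − 9.80 × 6.244 = −42.46 m/s.
Speed: |v| = √(vₓ² + v_y²) = √(39.26² + 42.46²) = 57.83 m/s.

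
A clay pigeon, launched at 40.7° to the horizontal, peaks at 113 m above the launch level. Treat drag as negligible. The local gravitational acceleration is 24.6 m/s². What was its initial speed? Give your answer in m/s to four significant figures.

At the peak v_y = 0, so v_y0 = √(2gH) = √(2 × 24.6 × 113) = 74.56 m/s.
v_y0 = v₀ sin θ ⇒ v₀ = 74.56 / sin 40.7° = 114.3 m/s.

114.3 m/s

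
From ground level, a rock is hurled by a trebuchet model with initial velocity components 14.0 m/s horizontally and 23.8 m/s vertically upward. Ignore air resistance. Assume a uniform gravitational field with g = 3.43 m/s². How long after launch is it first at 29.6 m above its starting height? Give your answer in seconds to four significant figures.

1.381 s

Set y = v_y0 t − ½ g t² = 29.6: 1.715 t² − 23.80 t + 29.6 = 0.
t = [23.80 ± √(23.80² − 2·3.43·29.6)] / 3.43 = (23.80 ± 19.06) / 3.43, so t = 1.381 s or t = 12.50 s.
The first (ascending) time is 1.381 s.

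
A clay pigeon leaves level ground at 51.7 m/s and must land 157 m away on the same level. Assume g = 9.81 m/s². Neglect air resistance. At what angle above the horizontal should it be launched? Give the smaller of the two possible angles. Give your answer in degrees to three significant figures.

Level-ground range R = v₀² sin(2θ)/g ⇒ sin(2θ) = gR/v₀² = 9.81 × 157 / 51.7² = 0.5762.
2θ = 35.19° or 180° − 35.19° = 144.8°, so θ = 17.59° or 72.41°.
The smaller angle is 17.59°.

17.6°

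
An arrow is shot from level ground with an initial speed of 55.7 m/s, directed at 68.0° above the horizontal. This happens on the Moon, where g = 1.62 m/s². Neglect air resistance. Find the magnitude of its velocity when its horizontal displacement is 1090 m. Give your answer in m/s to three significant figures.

Components: vₓ = 55.70 cos 68.0° = 20.87 m/s, v_y0 = 55.70 sin 68.0° = 51.64 m/s.
x = vₓ t ⇒ t = 1090/20.87 = 52.24 s.
Vertical velocity there: v_y = v_y0 − g t = 51.64 − 1.62 × 52.24 = −32.98 m/s.
Speed: √(vₓ² + v_y²) = √(20.87² + 32.98²) = 39.03 m/s.

39.0 m/s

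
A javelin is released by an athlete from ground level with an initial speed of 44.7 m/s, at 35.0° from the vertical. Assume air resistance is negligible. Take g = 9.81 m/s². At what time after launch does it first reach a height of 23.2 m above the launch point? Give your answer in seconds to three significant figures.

Resolve: vₓ = 44.70 sin 35.0° = 25.64 m/s and v_y0 = 44.70 cos 35.0° = 36.62 m/s.
Require v_y0 t − ½ g t² = 23.2, i.e. 4.905 t² − 36.62 t + 23.2 = 0.
t = [36.62 ± √(36.62² − 2·9.81·23.2)] / 9.81 = (36.62 ± 29.76) / 9.81, so t = 0.6991 s or t = 6.766 s.
The first (ascending) time is 0.6991 s.

0.699 s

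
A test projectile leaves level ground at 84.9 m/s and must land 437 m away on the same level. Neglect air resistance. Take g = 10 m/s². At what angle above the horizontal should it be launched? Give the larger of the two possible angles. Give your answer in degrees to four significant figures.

71.34°

From R = (v₀²/g) sin 2θ: sin 2θ = 10.0 × 437 / 7208.0 = 0.6063.
2θ = 37.32° or 180° − 37.32° = 142.7°, so θ = 18.66° or 71.34°.
The larger angle is 71.34°.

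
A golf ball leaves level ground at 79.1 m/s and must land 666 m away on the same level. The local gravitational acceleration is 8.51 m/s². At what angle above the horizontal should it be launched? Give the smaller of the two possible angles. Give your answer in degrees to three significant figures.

Level-ground range R = v₀² sin(2θ)/g ⇒ sin(2θ) = gR/v₀² = 8.51 × 666 / 79.1² = 0.9058.
2θ = 64.94° or 180° − 64.94° = 115.1°, so θ = 32.47° or 57.53°.
The smaller angle is 32.47°.

32.5°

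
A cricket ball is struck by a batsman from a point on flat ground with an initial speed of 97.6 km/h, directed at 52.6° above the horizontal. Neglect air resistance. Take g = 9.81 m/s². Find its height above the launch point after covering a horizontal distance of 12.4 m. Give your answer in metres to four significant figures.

Convert: 97.6 km/h = 97.6/3.6 = 27.11 m/s.
vₓ = 27.11 cos 52.6° = 16.47 m/s; v_y0 = 27.11 sin 52.6° = 21.54 m/s.
Time to reach x = 12.4 m: t = x/vₓ = 12.4/16.47 = 0.7530 s.
Height: y = v_y0 t − ½ g t² = 21.54 × 0.7530 − 4.905 × 0.7530² = 16.22 − 2.781 = 13.44 m.

13.44 m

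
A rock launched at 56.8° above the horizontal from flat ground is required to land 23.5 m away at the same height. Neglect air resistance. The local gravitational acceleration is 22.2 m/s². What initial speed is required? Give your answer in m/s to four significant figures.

From R = (v₀² / g) sin 2θ: v₀ = √(gR / sin 2θ).
v₀ = √(22.2 × 23.5 / sin 113.6°) = √(521.7 / 0.9164) = √569.32 = 23.86 m/s.

23.86 m/s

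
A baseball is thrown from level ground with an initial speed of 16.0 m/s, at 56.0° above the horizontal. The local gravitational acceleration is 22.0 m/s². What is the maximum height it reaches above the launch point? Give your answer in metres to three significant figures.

Components: vₓ = 16.00 cos 56.0° = 8.947 m/s, v_y0 = 16.00 sin 56.0° = 13.26 m/s.
At the apex v_y = 0, so H = v_y0²/(2g) = 13.26²/44.00 = 3.999 m.

4.00 m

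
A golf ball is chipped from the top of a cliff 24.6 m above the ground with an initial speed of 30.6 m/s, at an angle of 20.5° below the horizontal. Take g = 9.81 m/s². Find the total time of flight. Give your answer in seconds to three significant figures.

1.40 s

Components: vₓ = 30.60 cos 20.5° = 28.66 m/s, v_y0 = −10.72 m/s (downward).
The projectile lands when y = 24.6 + (−10.72) t − ½·9.81·t² = 0. Positive root: t = (−10.72 + √(10.72² + 2·9.81·24.6)) / 9.81 = (−10.72 + 24.44) / 9.81 = 1.399 s.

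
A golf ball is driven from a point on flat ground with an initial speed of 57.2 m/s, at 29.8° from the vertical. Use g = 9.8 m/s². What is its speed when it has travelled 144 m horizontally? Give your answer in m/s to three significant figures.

Components: vₓ = 57.20 sin 29.8° = 28.43 m/s, v_y0 = 57.20 cos 29.8° = 49.64 m/s.
Time to reach x = 144 m: t = x/vₓ = 144/28.43 = 5.066 s.
Vertical velocity there: v_y = v_y0 − g t = 49.64 − 9.80 × 5.066 = −0.006917 m/s.
Speed: √(vₓ² + v_y²) = √(28.43² + 0.006917²) = 28.43 m/s.

28.4 m/s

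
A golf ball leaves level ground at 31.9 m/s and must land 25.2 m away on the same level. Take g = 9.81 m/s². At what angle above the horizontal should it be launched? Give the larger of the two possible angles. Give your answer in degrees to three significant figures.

83.0°

R = v₀² sin 2θ / g gives sin 2θ = gR/v₀² = 9.81·25.2/31.9² = 0.2429.
2θ = 14.06° or 180° − 14.06° = 165.9°, so θ = 7.030° or 82.97°.
The larger angle is 82.97°.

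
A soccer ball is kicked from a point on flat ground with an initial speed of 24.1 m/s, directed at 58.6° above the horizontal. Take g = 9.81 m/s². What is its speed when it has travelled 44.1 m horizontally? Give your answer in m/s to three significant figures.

18.7 m/s

Horizontal component vₓ = 24.10 cos 58.6° = 12.56 m/s; vertical v_y0 = 24.10 sin 58.6° = 20.57 m/s.
At x = 44.1 m, t = x/vₓ = 44.1/12.56 = 3.512 s.
Vertical velocity there: v_y = v_y0 − g t = 20.57 − 9.81 × 3.512 = −13.88 m/s.
Speed: √(vₓ² + v_y²) = √(12.56² + 13.88²) = 18.72 m/s.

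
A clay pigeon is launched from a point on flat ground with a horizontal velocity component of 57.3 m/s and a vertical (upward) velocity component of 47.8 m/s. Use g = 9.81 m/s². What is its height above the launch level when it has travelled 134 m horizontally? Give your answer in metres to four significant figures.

Time to reach x = 134 m: t = x/vₓ = 134/57.30 = 2.339 s.
Height: y = v_y0 t − ½ g t² = 47.80 × 2.339 − 4.905 × 2.339² = 111.8 − 26.82 = 84.96 m.

84.96 m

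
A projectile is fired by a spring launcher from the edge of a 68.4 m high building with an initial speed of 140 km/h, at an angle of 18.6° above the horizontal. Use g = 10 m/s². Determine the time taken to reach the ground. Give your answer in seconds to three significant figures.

5.14 s

Convert: 140 km/h = 140/3.6 = 38.89 m/s.
Components: vₓ = 38.89 cos 18.6° = 36.86 m/s, v_y0 = 38.89 sin 18.6° = 12.40 m/s.
With up positive and y = 0 at the ground: y(t) = 68.4 + (12.40) t − 5.000 t². Setting y = 0 and taking the positive root: t = [12.40 + √(12.40² + 2·10.0·68.4)] / 10.0 = (12.40 + 39.01) / 10.0 = 5.141 s.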